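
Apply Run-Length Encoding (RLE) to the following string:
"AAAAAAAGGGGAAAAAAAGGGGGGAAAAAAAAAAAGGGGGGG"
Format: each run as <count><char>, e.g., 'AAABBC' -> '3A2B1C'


Scanning runs left to right:
  i=0: run of 'A' x 7 -> '7A'
  i=7: run of 'G' x 4 -> '4G'
  i=11: run of 'A' x 7 -> '7A'
  i=18: run of 'G' x 6 -> '6G'
  i=24: run of 'A' x 11 -> '11A'
  i=35: run of 'G' x 7 -> '7G'

RLE = 7A4G7A6G11A7G


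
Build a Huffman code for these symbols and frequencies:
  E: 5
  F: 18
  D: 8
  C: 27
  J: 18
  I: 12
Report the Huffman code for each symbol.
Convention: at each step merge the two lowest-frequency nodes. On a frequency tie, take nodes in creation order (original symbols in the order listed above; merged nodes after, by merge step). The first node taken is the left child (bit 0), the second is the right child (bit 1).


Huffman tree construction:
Step 1: Merge E(5) + D(8) = 13
Step 2: Merge I(12) + (E+D)(13) = 25
Step 3: Merge F(18) + J(18) = 36
Step 4: Merge (I+(E+D))(25) + C(27) = 52
Step 5: Merge (F+J)(36) + ((I+(E+D))+C)(52) = 88
Read each symbol's code off the tree from the root (left child = 0, right child = 1).

Codes:
  E: 1010 (length 4)
  F: 00 (length 2)
  D: 1011 (length 4)
  C: 11 (length 2)
  J: 01 (length 2)
  I: 100 (length 3)
Average code length: 214/88 = 2.4318 bits/symbol


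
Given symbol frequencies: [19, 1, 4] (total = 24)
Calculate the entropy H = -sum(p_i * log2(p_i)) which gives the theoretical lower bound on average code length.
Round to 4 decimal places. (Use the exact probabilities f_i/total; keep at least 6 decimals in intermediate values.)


Per-symbol terms -p_i * log2(p_i) with p_i = f_i/24:
  p = 19/24 = 0.791667: log2(p) = -0.337035, -p*log2(p) = 0.266819
  p = 1/24 = 0.041667: log2(p) = -4.584963, -p*log2(p) = 0.191040
  p = 4/24 = 0.166667: log2(p) = -2.584963, -p*log2(p) = 0.430827
H = 0.266819 + 0.191040 + 0.430827 = 0.888686

H = 0.8887 bits/symbol


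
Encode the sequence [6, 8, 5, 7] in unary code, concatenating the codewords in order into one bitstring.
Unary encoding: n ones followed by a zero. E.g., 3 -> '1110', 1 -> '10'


Encode each number as n ones followed by a terminating 0:
  6 -> 1111110 (7 bits)
  8 -> 111111110 (9 bits)
  5 -> 111110 (6 bits)
  7 -> 11111110 (8 bits)
Total length = 7 + 9 + 6 + 8 = 30 bits.

Unary([6, 8, 5, 7]) = 111111011111111011111011111110 (30 bits)


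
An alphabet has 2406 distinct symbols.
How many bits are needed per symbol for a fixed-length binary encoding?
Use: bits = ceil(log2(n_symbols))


log2(2406) = 11.2324
Bracket: 2^11 = 2048 < 2406 <= 2^12 = 4096
So ceil(log2(2406)) = 12

bits = ceil(log2(2406)) = ceil(11.2324) = 12 bits


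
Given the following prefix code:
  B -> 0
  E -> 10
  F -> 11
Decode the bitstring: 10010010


Decoding step by step:
Bits 10 -> E
Bits 0 -> B
Bits 10 -> E
Bits 0 -> B
Bits 10 -> E


Decoded message: EBEBE


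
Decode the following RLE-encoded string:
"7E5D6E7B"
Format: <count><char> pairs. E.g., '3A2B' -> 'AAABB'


Expanding each <count><char> pair:
  7E -> 'EEEEEEE'
  5D -> 'DDDDD'
  6E -> 'EEEEEE'
  7B -> 'BBBBBBB'

Decoded = EEEEEEEDDDDDEEEEEEBBBBBBB


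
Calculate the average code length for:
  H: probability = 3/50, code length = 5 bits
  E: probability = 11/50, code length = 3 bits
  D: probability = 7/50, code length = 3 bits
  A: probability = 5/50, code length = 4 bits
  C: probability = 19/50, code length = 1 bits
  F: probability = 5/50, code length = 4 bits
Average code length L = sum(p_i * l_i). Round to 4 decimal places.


Weighted contributions p_i * l_i:
  H: (3/50) * 5 = 15/50
  E: (11/50) * 3 = 33/50
  D: (7/50) * 3 = 21/50
  A: (5/50) * 4 = 20/50
  C: (19/50) * 1 = 19/50
  F: (5/50) * 4 = 20/50
Sum = (15 + 33 + 21 + 20 + 19 + 20)/50 = 128/50

L = 128/50 = 2.5600 bits/symbol


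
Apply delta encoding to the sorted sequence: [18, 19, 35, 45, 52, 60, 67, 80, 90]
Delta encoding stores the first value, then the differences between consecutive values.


First value: 18
Deltas:
  19 - 18 = 1
  35 - 19 = 16
  45 - 35 = 10
  52 - 45 = 7
  60 - 52 = 8
  67 - 60 = 7
  80 - 67 = 13
  90 - 80 = 10


Delta encoded: [18, 1, 16, 10, 7, 8, 7, 13, 10]


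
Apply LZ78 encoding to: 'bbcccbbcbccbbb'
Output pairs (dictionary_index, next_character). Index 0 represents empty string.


LZ78 encoding steps:
Dictionary: {0: ''}
Step 1: w='' (idx 0), next='b' -> output (0, 'b'), add 'b' as idx 1
Step 2: w='b' (idx 1), next='c' -> output (1, 'c'), add 'bc' as idx 2
Step 3: w='' (idx 0), next='c' -> output (0, 'c'), add 'c' as idx 3
Step 4: w='c' (idx 3), next='b' -> output (3, 'b'), add 'cb' as idx 4
Step 5: w='bc' (idx 2), next='b' -> output (2, 'b'), add 'bcb' as idx 5
Step 6: w='c' (idx 3), next='c' -> output (3, 'c'), add 'cc' as idx 6
Step 7: w='b' (idx 1), next='b' -> output (1, 'b'), add 'bb' as idx 7
Step 8: w='b' (idx 1), end of input -> output (1, '')


Encoded: [(0, 'b'), (1, 'c'), (0, 'c'), (3, 'b'), (2, 'b'), (3, 'c'), (1, 'b'), (1, '')]


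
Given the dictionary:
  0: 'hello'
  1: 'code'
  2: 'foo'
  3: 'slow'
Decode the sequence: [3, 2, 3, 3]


Look up each index in the dictionary:
  3 -> 'slow'
  2 -> 'foo'
  3 -> 'slow'
  3 -> 'slow'

Decoded: "slow foo slow slow"


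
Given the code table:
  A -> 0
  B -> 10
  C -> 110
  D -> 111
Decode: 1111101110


Decoding:
111 -> D
110 -> C
111 -> D
0 -> A


Result: DCDA


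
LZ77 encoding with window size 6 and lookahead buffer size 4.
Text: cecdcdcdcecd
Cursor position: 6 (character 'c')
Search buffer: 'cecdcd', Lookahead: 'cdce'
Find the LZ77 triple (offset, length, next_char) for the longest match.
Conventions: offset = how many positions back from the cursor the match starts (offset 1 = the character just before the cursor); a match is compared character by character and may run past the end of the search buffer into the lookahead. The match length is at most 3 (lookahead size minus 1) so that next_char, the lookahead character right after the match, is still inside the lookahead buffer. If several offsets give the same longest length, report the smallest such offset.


Try each offset into the search buffer:
  offset=1 (pos 5, char 'd'): match length 0
  offset=2 (pos 4, char 'c'): match length 3
  offset=3 (pos 3, char 'd'): match length 0
  offset=4 (pos 2, char 'c'): match length 3
  offset=5 (pos 1, char 'e'): match length 0
  offset=6 (pos 0, char 'c'): match length 1
Longest match has length 3, found at offsets 2, 4; take the smallest, offset 2.
next_char = character at position 6 + 3 = 9 -> 'e'

Best match: offset=2, length=3 (matching 'cdc' starting at position 4)
LZ77 triple: (2, 3, 'e')


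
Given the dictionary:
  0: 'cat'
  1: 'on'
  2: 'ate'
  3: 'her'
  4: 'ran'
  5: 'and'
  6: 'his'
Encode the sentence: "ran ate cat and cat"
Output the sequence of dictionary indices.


Look up each word in the dictionary:
  'ran' -> 4
  'ate' -> 2
  'cat' -> 0
  'and' -> 5
  'cat' -> 0

Encoded: [4, 2, 0, 5, 0]


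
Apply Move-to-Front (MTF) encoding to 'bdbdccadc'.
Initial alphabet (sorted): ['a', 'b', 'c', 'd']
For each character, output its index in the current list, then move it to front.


MTF encoding:
'b': index 1 in ['a', 'b', 'c', 'd'] -> ['b', 'a', 'c', 'd']
'd': index 3 in ['b', 'a', 'c', 'd'] -> ['d', 'b', 'a', 'c']
'b': index 1 in ['d', 'b', 'a', 'c'] -> ['b', 'd', 'a', 'c']
'd': index 1 in ['b', 'd', 'a', 'c'] -> ['d', 'b', 'a', 'c']
'c': index 3 in ['d', 'b', 'a', 'c'] -> ['c', 'd', 'b', 'a']
'c': index 0 in ['c', 'd', 'b', 'a'] -> ['c', 'd', 'b', 'a']
'a': index 3 in ['c', 'd', 'b', 'a'] -> ['a', 'c', 'd', 'b']
'd': index 2 in ['a', 'c', 'd', 'b'] -> ['d', 'a', 'c', 'b']
'c': index 2 in ['d', 'a', 'c', 'b'] -> ['c', 'd', 'a', 'b']


Output: [1, 3, 1, 1, 3, 0, 3, 2, 2]


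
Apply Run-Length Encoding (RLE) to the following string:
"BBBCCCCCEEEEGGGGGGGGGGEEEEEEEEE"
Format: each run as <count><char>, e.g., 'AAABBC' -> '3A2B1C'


Scanning runs left to right:
  i=0: run of 'B' x 3 -> '3B'
  i=3: run of 'C' x 5 -> '5C'
  i=8: run of 'E' x 4 -> '4E'
  i=12: run of 'G' x 10 -> '10G'
  i=22: run of 'E' x 9 -> '9E'

RLE = 3B5C4E10G9E


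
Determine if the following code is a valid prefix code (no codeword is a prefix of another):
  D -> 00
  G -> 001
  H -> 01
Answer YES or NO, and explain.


Checking each pair (does one codeword prefix another?):
  D='00' vs G='001': prefix -- VIOLATION

NO -- this is NOT a valid prefix code. D (00) is a prefix of G (001).


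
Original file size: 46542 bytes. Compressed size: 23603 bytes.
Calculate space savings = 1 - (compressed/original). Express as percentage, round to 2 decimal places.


ratio = compressed/original = 23603/46542 = 0.507133
savings = 1 - ratio = 1 - 0.507133 = 0.492867
as a percentage: 0.492867 * 100 = 49.29%

Space savings = 1 - 23603/46542 = 49.29%


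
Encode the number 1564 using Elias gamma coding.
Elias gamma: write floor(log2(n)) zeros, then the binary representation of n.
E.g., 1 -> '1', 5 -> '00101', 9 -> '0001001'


num_bits = floor(log2(1564)) + 1 = 11
leading_zeros = num_bits - 1 = 10
binary(1564) = 11000011100

Elias gamma(1564) = '0000000000' + '11000011100' = 000000000011000011100 (21 bits)


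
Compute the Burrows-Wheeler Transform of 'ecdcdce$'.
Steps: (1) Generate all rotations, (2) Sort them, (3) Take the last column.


Rotations (sorted):
  0: $ecdcdce -> last char: e
  1: cdcdce$e -> last char: e
  2: cdce$ecd -> last char: d
  3: ce$ecdcd -> last char: d
  4: dcdce$ec -> last char: c
  5: dce$ecdc -> last char: c
  6: e$ecdcdc -> last char: c
  7: ecdcdce$ -> last char: $


BWT = eeddccc$


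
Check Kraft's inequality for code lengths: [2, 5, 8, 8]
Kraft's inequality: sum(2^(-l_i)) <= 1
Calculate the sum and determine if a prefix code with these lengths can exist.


Sum = 2^(-2) + 2^(-5) + 2^(-8) + 2^(-8)
    = 0.25 + 0.03125 + 0.00390625 + 0.00390625
    = 74/256 = 0.2890625
Since 0.2890625 <= 1, Kraft's inequality IS satisfied.
A prefix code with these lengths CAN exist.

Kraft sum = 0.2890625. Satisfied.


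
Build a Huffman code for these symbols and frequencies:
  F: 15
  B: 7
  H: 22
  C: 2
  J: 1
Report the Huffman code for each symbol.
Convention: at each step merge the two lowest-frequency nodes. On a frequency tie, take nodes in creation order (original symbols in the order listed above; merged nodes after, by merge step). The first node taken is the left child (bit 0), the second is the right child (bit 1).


Huffman tree construction:
Step 1: Merge J(1) + C(2) = 3
Step 2: Merge (J+C)(3) + B(7) = 10
Step 3: Merge ((J+C)+B)(10) + F(15) = 25
Step 4: Merge H(22) + (((J+C)+B)+F)(25) = 47
Read each symbol's code off the tree from the root (left child = 0, right child = 1).

Codes:
  F: 11 (length 2)
  B: 101 (length 3)
  H: 0 (length 1)
  C: 1001 (length 4)
  J: 1000 (length 4)
Average code length: 85/47 = 1.8085 bits/symbol


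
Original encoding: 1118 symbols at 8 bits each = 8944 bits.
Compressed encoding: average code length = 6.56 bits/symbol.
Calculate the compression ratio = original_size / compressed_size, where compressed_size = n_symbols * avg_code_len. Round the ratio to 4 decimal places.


original_size = n_symbols * orig_bits = 1118 * 8 = 8944 bits
compressed_size = n_symbols * avg_code_len = 1118 * 6.56 = 7334.08 bits
ratio = original_size / compressed_size = 8944 / 7334.08 = 1.2195

Compression ratio = 1.2195


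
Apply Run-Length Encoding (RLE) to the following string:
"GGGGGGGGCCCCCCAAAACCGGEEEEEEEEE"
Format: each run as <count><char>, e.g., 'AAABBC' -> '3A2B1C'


Scanning runs left to right:
  i=0: run of 'G' x 8 -> '8G'
  i=8: run of 'C' x 6 -> '6C'
  i=14: run of 'A' x 4 -> '4A'
  i=18: run of 'C' x 2 -> '2C'
  i=20: run of 'G' x 2 -> '2G'
  i=22: run of 'E' x 9 -> '9E'

RLE = 8G6C4A2C2G9E


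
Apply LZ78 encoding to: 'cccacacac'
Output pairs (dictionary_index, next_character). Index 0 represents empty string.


LZ78 encoding steps:
Dictionary: {0: ''}
Step 1: w='' (idx 0), next='c' -> output (0, 'c'), add 'c' as idx 1
Step 2: w='c' (idx 1), next='c' -> output (1, 'c'), add 'cc' as idx 2
Step 3: w='' (idx 0), next='a' -> output (0, 'a'), add 'a' as idx 3
Step 4: w='c' (idx 1), next='a' -> output (1, 'a'), add 'ca' as idx 4
Step 5: w='ca' (idx 4), next='c' -> output (4, 'c'), add 'cac' as idx 5


Encoded: [(0, 'c'), (1, 'c'), (0, 'a'), (1, 'a'), (4, 'c')]


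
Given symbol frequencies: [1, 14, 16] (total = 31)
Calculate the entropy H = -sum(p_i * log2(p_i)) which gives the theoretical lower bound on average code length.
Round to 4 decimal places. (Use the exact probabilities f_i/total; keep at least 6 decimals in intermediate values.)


Per-symbol terms -p_i * log2(p_i) with p_i = f_i/31:
  p = 1/31 = 0.032258: log2(p) = -4.954196, -p*log2(p) = 0.159813
  p = 14/31 = 0.451613: log2(p) = -1.146841, -p*log2(p) = 0.517928
  p = 16/31 = 0.516129: log2(p) = -0.954196, -p*log2(p) = 0.492488
H = 0.159813 + 0.517928 + 0.492488 = 1.170229

H = 1.1702 bits/symbol


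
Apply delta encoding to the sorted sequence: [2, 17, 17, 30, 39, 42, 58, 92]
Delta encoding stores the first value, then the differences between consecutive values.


First value: 2
Deltas:
  17 - 2 = 15
  17 - 17 = 0
  30 - 17 = 13
  39 - 30 = 9
  42 - 39 = 3
  58 - 42 = 16
  92 - 58 = 34


Delta encoded: [2, 15, 0, 13, 9, 3, 16, 34]


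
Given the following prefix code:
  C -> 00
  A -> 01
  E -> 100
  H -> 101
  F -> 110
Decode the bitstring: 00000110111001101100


Decoding step by step:
Bits 00 -> C
Bits 00 -> C
Bits 01 -> A
Bits 101 -> H
Bits 110 -> F
Bits 01 -> A
Bits 101 -> H
Bits 100 -> E


Decoded message: CCAHFAHE


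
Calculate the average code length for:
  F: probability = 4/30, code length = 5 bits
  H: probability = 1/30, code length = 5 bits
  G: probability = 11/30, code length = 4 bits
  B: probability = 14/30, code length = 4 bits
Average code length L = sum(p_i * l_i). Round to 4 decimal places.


Weighted contributions p_i * l_i:
  F: (4/30) * 5 = 20/30
  H: (1/30) * 5 = 5/30
  G: (11/30) * 4 = 44/30
  B: (14/30) * 4 = 56/30
Sum = (20 + 5 + 44 + 56)/30 = 125/30

L = 125/30 = 4.1667 bits/symbol


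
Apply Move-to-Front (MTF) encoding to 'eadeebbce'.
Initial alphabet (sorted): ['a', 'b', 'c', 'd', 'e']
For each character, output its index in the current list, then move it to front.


MTF encoding:
'e': index 4 in ['a', 'b', 'c', 'd', 'e'] -> ['e', 'a', 'b', 'c', 'd']
'a': index 1 in ['e', 'a', 'b', 'c', 'd'] -> ['a', 'e', 'b', 'c', 'd']
'd': index 4 in ['a', 'e', 'b', 'c', 'd'] -> ['d', 'a', 'e', 'b', 'c']
'e': index 2 in ['d', 'a', 'e', 'b', 'c'] -> ['e', 'd', 'a', 'b', 'c']
'e': index 0 in ['e', 'd', 'a', 'b', 'c'] -> ['e', 'd', 'a', 'b', 'c']
'b': index 3 in ['e', 'd', 'a', 'b', 'c'] -> ['b', 'e', 'd', 'a', 'c']
'b': index 0 in ['b', 'e', 'd', 'a', 'c'] -> ['b', 'e', 'd', 'a', 'c']
'c': index 4 in ['b', 'e', 'd', 'a', 'c'] -> ['c', 'b', 'e', 'd', 'a']
'e': index 2 in ['c', 'b', 'e', 'd', 'a'] -> ['e', 'c', 'b', 'd', 'a']


Output: [4, 1, 4, 2, 0, 3, 0, 4, 2]


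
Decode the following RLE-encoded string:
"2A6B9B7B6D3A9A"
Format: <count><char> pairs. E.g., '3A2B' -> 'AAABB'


Expanding each <count><char> pair:
  2A -> 'AA'
  6B -> 'BBBBBB'
  9B -> 'BBBBBBBBB'
  7B -> 'BBBBBBB'
  6D -> 'DDDDDD'
  3A -> 'AAA'
  9A -> 'AAAAAAAAA'

Decoded = AABBBBBBBBBBBBBBBBBBBBBBDDDDDDAAAAAAAAAAAA


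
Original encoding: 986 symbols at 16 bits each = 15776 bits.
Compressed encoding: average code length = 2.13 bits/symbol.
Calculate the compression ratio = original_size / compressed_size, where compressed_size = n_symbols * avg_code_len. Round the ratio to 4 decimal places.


original_size = n_symbols * orig_bits = 986 * 16 = 15776 bits
compressed_size = n_symbols * avg_code_len = 986 * 2.13 = 2100.18 bits
ratio = original_size / compressed_size = 15776 / 2100.18 = 7.5117

Compression ratio = 7.5117


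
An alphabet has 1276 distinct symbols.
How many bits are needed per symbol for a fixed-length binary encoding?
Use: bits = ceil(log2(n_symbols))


log2(1276) = 10.3174
Bracket: 2^10 = 1024 < 1276 <= 2^11 = 2048
So ceil(log2(1276)) = 11

bits = ceil(log2(1276)) = ceil(10.3174) = 11 bits


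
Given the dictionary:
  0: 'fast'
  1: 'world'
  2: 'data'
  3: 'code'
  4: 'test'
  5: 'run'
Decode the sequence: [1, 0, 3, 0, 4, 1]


Look up each index in the dictionary:
  1 -> 'world'
  0 -> 'fast'
  3 -> 'code'
  0 -> 'fast'
  4 -> 'test'
  1 -> 'world'

Decoded: "world fast code fast test world"


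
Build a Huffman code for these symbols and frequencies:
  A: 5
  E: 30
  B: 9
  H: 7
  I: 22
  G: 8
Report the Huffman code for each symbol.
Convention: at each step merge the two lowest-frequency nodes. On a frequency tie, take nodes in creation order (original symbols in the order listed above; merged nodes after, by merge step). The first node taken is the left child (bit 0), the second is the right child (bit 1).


Huffman tree construction:
Step 1: Merge A(5) + H(7) = 12
Step 2: Merge G(8) + B(9) = 17
Step 3: Merge (A+H)(12) + (G+B)(17) = 29
Step 4: Merge I(22) + ((A+H)+(G+B))(29) = 51
Step 5: Merge E(30) + (I+((A+H)+(G+B)))(51) = 81
Read each symbol's code off the tree from the root (left child = 0, right child = 1).

Codes:
  A: 1100 (length 4)
  E: 0 (length 1)
  B: 1111 (length 4)
  H: 1101 (length 4)
  I: 10 (length 2)
  G: 1110 (length 4)
Average code length: 190/81 = 2.3457 bits/symbol


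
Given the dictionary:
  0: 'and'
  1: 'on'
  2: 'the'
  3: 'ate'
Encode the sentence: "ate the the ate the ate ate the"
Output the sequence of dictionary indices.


Look up each word in the dictionary:
  'ate' -> 3
  'the' -> 2
  'the' -> 2
  'ate' -> 3
  'the' -> 2
  'ate' -> 3
  'ate' -> 3
  'the' -> 2

Encoded: [3, 2, 2, 3, 2, 3, 3, 2]


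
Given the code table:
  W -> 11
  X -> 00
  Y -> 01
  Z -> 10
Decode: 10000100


Decoding:
10 -> Z
00 -> X
01 -> Y
00 -> X


Result: ZXYX


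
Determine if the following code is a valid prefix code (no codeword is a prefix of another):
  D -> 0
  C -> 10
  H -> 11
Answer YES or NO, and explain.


Checking each pair (does one codeword prefix another?):
  D='0' vs C='10': no prefix
  D='0' vs H='11': no prefix
  C='10' vs D='0': no prefix
  C='10' vs H='11': no prefix
  H='11' vs D='0': no prefix
  H='11' vs C='10': no prefix
No violation found over all pairs.

YES -- this is a valid prefix code. No codeword is a prefix of any other codeword.


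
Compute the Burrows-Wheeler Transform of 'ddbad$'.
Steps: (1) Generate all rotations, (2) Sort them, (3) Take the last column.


Rotations (sorted):
  0: $ddbad -> last char: d
  1: ad$ddb -> last char: b
  2: bad$dd -> last char: d
  3: d$ddba -> last char: a
  4: dbad$d -> last char: d
  5: ddbad$ -> last char: $


BWT = dbdad$


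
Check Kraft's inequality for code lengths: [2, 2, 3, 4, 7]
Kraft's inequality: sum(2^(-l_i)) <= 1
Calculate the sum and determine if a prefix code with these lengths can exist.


Sum = 2^(-2) + 2^(-2) + 2^(-3) + 2^(-4) + 2^(-7)
    = 0.25 + 0.25 + 0.125 + 0.0625 + 0.0078125
    = 89/128 = 0.6953125
Since 0.6953125 <= 1, Kraft's inequality IS satisfied.
A prefix code with these lengths CAN exist.

Kraft sum = 0.6953125. Satisfied.


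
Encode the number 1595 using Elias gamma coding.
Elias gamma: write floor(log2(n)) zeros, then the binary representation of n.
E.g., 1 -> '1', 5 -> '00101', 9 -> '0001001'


num_bits = floor(log2(1595)) + 1 = 11
leading_zeros = num_bits - 1 = 10
binary(1595) = 11000111011

Elias gamma(1595) = '0000000000' + '11000111011' = 000000000011000111011 (21 bits)


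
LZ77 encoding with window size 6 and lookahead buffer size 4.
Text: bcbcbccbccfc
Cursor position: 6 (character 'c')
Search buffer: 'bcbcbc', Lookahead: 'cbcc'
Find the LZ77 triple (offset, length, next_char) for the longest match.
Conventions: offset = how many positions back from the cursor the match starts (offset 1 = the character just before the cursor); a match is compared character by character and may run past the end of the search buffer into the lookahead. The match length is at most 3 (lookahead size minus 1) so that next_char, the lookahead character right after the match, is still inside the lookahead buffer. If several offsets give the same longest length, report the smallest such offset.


Try each offset into the search buffer:
  offset=1 (pos 5, char 'c'): match length 1
  offset=2 (pos 4, char 'b'): match length 0
  offset=3 (pos 3, char 'c'): match length 3
  offset=4 (pos 2, char 'b'): match length 0
  offset=5 (pos 1, char 'c'): match length 3
  offset=6 (pos 0, char 'b'): match length 0
Longest match has length 3, found at offsets 3, 5; take the smallest, offset 3.
next_char = character at position 6 + 3 = 9 -> 'c'

Best match: offset=3, length=3 (matching 'cbc' starting at position 3)
LZ77 triple: (3, 3, 'c')


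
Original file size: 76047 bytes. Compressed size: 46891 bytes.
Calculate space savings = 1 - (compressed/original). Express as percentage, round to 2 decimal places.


ratio = compressed/original = 46891/76047 = 0.616606
savings = 1 - ratio = 1 - 0.616606 = 0.383394
as a percentage: 0.383394 * 100 = 38.34%

Space savings = 1 - 46891/76047 = 38.34%


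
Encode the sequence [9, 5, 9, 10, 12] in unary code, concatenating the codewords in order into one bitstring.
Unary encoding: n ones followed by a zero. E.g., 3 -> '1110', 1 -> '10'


Encode each number as n ones followed by a terminating 0:
  9 -> 1111111110 (10 bits)
  5 -> 111110 (6 bits)
  9 -> 1111111110 (10 bits)
  10 -> 11111111110 (11 bits)
  12 -> 1111111111110 (13 bits)
Total length = 10 + 6 + 10 + 11 + 13 = 50 bits.

Unary([9, 5, 9, 10, 12]) = 11111111101111101111111110111111111101111111111110 (50 bits)


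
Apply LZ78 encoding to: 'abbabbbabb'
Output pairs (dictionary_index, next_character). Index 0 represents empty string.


LZ78 encoding steps:
Dictionary: {0: ''}
Step 1: w='' (idx 0), next='a' -> output (0, 'a'), add 'a' as idx 1
Step 2: w='' (idx 0), next='b' -> output (0, 'b'), add 'b' as idx 2
Step 3: w='b' (idx 2), next='a' -> output (2, 'a'), add 'ba' as idx 3
Step 4: w='b' (idx 2), next='b' -> output (2, 'b'), add 'bb' as idx 4
Step 5: w='ba' (idx 3), next='b' -> output (3, 'b'), add 'bab' as idx 5
Step 6: w='b' (idx 2), end of input -> output (2, '')


Encoded: [(0, 'a'), (0, 'b'), (2, 'a'), (2, 'b'), (3, 'b'), (2, '')]


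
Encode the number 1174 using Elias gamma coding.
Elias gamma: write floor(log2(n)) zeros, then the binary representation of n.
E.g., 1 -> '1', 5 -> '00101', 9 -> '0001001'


num_bits = floor(log2(1174)) + 1 = 11
leading_zeros = num_bits - 1 = 10
binary(1174) = 10010010110

Elias gamma(1174) = '0000000000' + '10010010110' = 000000000010010010110 (21 bits)


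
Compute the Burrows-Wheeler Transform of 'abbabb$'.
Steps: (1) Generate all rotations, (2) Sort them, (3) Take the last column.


Rotations (sorted):
  0: $abbabb -> last char: b
  1: abb$abb -> last char: b
  2: abbabb$ -> last char: $
  3: b$abbab -> last char: b
  4: babb$ab -> last char: b
  5: bb$abba -> last char: a
  6: bbabb$a -> last char: a


BWT = bb$bbaa


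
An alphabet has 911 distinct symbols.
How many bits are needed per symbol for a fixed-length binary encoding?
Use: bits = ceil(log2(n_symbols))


log2(911) = 9.8313
Bracket: 2^9 = 512 < 911 <= 2^10 = 1024
So ceil(log2(911)) = 10

bits = ceil(log2(911)) = ceil(9.8313) = 10 bits


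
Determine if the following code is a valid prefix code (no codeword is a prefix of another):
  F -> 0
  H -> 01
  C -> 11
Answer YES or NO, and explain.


Checking each pair (does one codeword prefix another?):
  F='0' vs H='01': prefix -- VIOLATION

NO -- this is NOT a valid prefix code. F (0) is a prefix of H (01).


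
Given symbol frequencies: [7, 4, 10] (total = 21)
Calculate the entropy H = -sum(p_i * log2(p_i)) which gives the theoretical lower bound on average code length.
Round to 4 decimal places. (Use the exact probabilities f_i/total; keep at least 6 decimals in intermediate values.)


Per-symbol terms -p_i * log2(p_i) with p_i = f_i/21:
  p = 7/21 = 0.333333: log2(p) = -1.584963, -p*log2(p) = 0.528321
  p = 4/21 = 0.190476: log2(p) = -2.392317, -p*log2(p) = 0.455680
  p = 10/21 = 0.476190: log2(p) = -1.070389, -p*log2(p) = 0.509709
H = 0.528321 + 0.455680 + 0.509709 = 1.493710

H = 1.4937 bits/symbol


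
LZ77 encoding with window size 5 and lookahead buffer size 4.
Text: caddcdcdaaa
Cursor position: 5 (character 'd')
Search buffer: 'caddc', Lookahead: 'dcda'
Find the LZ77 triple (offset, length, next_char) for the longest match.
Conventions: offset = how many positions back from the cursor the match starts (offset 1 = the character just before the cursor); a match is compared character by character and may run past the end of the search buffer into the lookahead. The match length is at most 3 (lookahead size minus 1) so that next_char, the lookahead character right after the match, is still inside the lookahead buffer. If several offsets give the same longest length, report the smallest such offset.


Try each offset into the search buffer:
  offset=1 (pos 4, char 'c'): match length 0
  offset=2 (pos 3, char 'd'): match length 3
  offset=3 (pos 2, char 'd'): match length 1
  offset=4 (pos 1, char 'a'): match length 0
  offset=5 (pos 0, char 'c'): match length 0
Longest match has length 3 at offset 2.
next_char = character at position 5 + 3 = 8 -> 'a'

Best match: offset=2, length=3 (matching 'dcd' starting at position 3)
LZ77 triple: (2, 3, 'a')


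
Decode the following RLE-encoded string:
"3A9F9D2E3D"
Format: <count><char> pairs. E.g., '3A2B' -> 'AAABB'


Expanding each <count><char> pair:
  3A -> 'AAA'
  9F -> 'FFFFFFFFF'
  9D -> 'DDDDDDDDD'
  2E -> 'EE'
  3D -> 'DDD'

Decoded = AAAFFFFFFFFFDDDDDDDDDEEDDD


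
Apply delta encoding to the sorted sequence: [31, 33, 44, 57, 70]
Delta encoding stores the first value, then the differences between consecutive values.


First value: 31
Deltas:
  33 - 31 = 2
  44 - 33 = 11
  57 - 44 = 13
  70 - 57 = 13


Delta encoded: [31, 2, 11, 13, 13]


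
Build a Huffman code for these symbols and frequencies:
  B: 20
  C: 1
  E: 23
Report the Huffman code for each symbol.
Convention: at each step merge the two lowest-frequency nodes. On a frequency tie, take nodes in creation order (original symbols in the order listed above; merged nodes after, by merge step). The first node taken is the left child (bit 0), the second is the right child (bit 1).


Huffman tree construction:
Step 1: Merge C(1) + B(20) = 21
Step 2: Merge (C+B)(21) + E(23) = 44
Read each symbol's code off the tree from the root (left child = 0, right child = 1).

Codes:
  B: 01 (length 2)
  C: 00 (length 2)
  E: 1 (length 1)
Average code length: 65/44 = 1.4773 bits/symbol


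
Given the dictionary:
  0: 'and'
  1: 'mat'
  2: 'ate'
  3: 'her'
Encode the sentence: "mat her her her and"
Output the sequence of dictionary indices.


Look up each word in the dictionary:
  'mat' -> 1
  'her' -> 3
  'her' -> 3
  'her' -> 3
  'and' -> 0

Encoded: [1, 3, 3, 3, 0]


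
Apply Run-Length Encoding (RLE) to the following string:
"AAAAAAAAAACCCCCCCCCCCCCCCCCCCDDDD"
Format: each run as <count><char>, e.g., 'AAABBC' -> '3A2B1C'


Scanning runs left to right:
  i=0: run of 'A' x 10 -> '10A'
  i=10: run of 'C' x 19 -> '19C'
  i=29: run of 'D' x 4 -> '4D'

RLE = 10A19C4D


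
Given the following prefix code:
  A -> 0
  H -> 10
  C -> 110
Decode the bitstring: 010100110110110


Decoding step by step:
Bits 0 -> A
Bits 10 -> H
Bits 10 -> H
Bits 0 -> A
Bits 110 -> C
Bits 110 -> C
Bits 110 -> C


Decoded message: AHHACCC


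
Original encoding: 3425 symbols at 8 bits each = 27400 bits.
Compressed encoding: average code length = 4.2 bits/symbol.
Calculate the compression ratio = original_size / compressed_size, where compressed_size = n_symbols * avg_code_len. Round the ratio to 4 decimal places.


original_size = n_symbols * orig_bits = 3425 * 8 = 27400 bits
compressed_size = n_symbols * avg_code_len = 3425 * 4.2 = 14385.0 bits
ratio = original_size / compressed_size = 27400 / 14385.0 = 1.9048

Compression ratio = 1.9048


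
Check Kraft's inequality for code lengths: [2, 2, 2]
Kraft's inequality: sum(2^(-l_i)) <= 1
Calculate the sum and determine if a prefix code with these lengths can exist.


Sum = 2^(-2) + 2^(-2) + 2^(-2)
    = 0.25 + 0.25 + 0.25
    = 3/4 = 0.75
Since 0.75 <= 1, Kraft's inequality IS satisfied.
A prefix code with these lengths CAN exist.

Kraft sum = 0.75. Satisfied.


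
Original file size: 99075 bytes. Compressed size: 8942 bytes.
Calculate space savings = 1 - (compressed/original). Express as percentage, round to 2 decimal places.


ratio = compressed/original = 8942/99075 = 0.090255
savings = 1 - ratio = 1 - 0.090255 = 0.909745
as a percentage: 0.909745 * 100 = 90.97%

Space savings = 1 - 8942/99075 = 90.97%


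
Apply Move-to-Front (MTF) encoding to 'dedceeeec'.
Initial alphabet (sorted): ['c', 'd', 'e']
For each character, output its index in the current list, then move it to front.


MTF encoding:
'd': index 1 in ['c', 'd', 'e'] -> ['d', 'c', 'e']
'e': index 2 in ['d', 'c', 'e'] -> ['e', 'd', 'c']
'd': index 1 in ['e', 'd', 'c'] -> ['d', 'e', 'c']
'c': index 2 in ['d', 'e', 'c'] -> ['c', 'd', 'e']
'e': index 2 in ['c', 'd', 'e'] -> ['e', 'c', 'd']
'e': index 0 in ['e', 'c', 'd'] -> ['e', 'c', 'd']
'e': index 0 in ['e', 'c', 'd'] -> ['e', 'c', 'd']
'e': index 0 in ['e', 'c', 'd'] -> ['e', 'c', 'd']
'c': index 1 in ['e', 'c', 'd'] -> ['c', 'e', 'd']


Output: [1, 2, 1, 2, 2, 0, 0, 0, 1]


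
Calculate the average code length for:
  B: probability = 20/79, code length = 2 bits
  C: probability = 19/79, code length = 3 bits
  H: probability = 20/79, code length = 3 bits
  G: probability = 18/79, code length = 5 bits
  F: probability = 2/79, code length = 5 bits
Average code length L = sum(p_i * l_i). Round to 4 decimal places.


Weighted contributions p_i * l_i:
  B: (20/79) * 2 = 40/79
  C: (19/79) * 3 = 57/79
  H: (20/79) * 3 = 60/79
  G: (18/79) * 5 = 90/79
  F: (2/79) * 5 = 10/79
Sum = (40 + 57 + 60 + 90 + 10)/79 = 257/79

L = 257/79 = 3.2532 bits/symbol


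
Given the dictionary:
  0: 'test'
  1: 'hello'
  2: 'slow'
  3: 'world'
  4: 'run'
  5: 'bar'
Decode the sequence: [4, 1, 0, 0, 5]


Look up each index in the dictionary:
  4 -> 'run'
  1 -> 'hello'
  0 -> 'test'
  0 -> 'test'
  5 -> 'bar'

Decoded: "run hello test test bar"


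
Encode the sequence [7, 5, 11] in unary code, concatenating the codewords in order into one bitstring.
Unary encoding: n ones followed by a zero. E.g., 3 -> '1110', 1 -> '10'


Encode each number as n ones followed by a terminating 0:
  7 -> 11111110 (8 bits)
  5 -> 111110 (6 bits)
  11 -> 111111111110 (12 bits)
Total length = 8 + 6 + 12 = 26 bits.

Unary([7, 5, 11]) = 11111110111110111111111110 (26 bits)


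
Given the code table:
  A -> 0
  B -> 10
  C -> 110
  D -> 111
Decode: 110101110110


Decoding:
110 -> C
10 -> B
111 -> D
0 -> A
110 -> C


Result: CBDAC


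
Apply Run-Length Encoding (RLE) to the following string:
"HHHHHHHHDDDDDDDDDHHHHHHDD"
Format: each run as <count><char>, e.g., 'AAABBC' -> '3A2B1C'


Scanning runs left to right:
  i=0: run of 'H' x 8 -> '8H'
  i=8: run of 'D' x 9 -> '9D'
  i=17: run of 'H' x 6 -> '6H'
  i=23: run of 'D' x 2 -> '2D'

RLE = 8H9D6H2D


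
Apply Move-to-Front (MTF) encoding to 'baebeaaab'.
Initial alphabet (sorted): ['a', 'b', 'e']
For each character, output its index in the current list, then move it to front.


MTF encoding:
'b': index 1 in ['a', 'b', 'e'] -> ['b', 'a', 'e']
'a': index 1 in ['b', 'a', 'e'] -> ['a', 'b', 'e']
'e': index 2 in ['a', 'b', 'e'] -> ['e', 'a', 'b']
'b': index 2 in ['e', 'a', 'b'] -> ['b', 'e', 'a']
'e': index 1 in ['b', 'e', 'a'] -> ['e', 'b', 'a']
'a': index 2 in ['e', 'b', 'a'] -> ['a', 'e', 'b']
'a': index 0 in ['a', 'e', 'b'] -> ['a', 'e', 'b']
'a': index 0 in ['a', 'e', 'b'] -> ['a', 'e', 'b']
'b': index 2 in ['a', 'e', 'b'] -> ['b', 'a', 'e']


Output: [1, 1, 2, 2, 1, 2, 0, 0, 2]


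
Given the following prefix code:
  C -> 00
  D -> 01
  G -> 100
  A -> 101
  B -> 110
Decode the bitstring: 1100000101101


Decoding step by step:
Bits 110 -> B
Bits 00 -> C
Bits 00 -> C
Bits 101 -> A
Bits 101 -> A


Decoded message: BCCAA


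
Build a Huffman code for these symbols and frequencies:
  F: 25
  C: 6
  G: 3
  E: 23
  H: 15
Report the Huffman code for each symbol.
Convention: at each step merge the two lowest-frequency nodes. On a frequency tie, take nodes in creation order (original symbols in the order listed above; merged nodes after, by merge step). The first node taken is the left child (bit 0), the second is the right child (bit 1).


Huffman tree construction:
Step 1: Merge G(3) + C(6) = 9
Step 2: Merge (G+C)(9) + H(15) = 24
Step 3: Merge E(23) + ((G+C)+H)(24) = 47
Step 4: Merge F(25) + (E+((G+C)+H))(47) = 72
Read each symbol's code off the tree from the root (left child = 0, right child = 1).

Codes:
  F: 0 (length 1)
  C: 1101 (length 4)
  G: 1100 (length 4)
  E: 10 (length 2)
  H: 111 (length 3)
Average code length: 152/72 = 2.1111 bits/symbol


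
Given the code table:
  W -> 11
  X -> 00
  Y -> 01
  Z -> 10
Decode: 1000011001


Decoding:
10 -> Z
00 -> X
01 -> Y
10 -> Z
01 -> Y


Result: ZXYZY


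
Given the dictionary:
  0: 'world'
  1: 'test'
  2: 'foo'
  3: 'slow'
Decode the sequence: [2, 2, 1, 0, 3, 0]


Look up each index in the dictionary:
  2 -> 'foo'
  2 -> 'foo'
  1 -> 'test'
  0 -> 'world'
  3 -> 'slow'
  0 -> 'world'

Decoded: "foo foo test world slow world"


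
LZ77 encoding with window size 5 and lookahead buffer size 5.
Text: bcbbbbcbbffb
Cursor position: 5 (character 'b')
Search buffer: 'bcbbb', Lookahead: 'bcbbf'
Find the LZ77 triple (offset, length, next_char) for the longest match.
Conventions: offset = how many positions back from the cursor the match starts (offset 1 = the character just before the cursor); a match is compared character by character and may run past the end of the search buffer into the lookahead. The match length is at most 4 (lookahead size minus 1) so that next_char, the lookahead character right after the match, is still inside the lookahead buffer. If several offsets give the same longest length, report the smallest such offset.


Try each offset into the search buffer:
  offset=1 (pos 4, char 'b'): match length 1
  offset=2 (pos 3, char 'b'): match length 1
  offset=3 (pos 2, char 'b'): match length 1
  offset=4 (pos 1, char 'c'): match length 0
  offset=5 (pos 0, char 'b'): match length 4
Longest match has length 4 at offset 5.
next_char = character at position 5 + 4 = 9 -> 'f'

Best match: offset=5, length=4 (matching 'bcbb' starting at position 0)
LZ77 triple: (5, 4, 'f')


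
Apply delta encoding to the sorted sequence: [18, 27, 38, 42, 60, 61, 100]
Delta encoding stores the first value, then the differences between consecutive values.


First value: 18
Deltas:
  27 - 18 = 9
  38 - 27 = 11
  42 - 38 = 4
  60 - 42 = 18
  61 - 60 = 1
  100 - 61 = 39


Delta encoded: [18, 9, 11, 4, 18, 1, 39]


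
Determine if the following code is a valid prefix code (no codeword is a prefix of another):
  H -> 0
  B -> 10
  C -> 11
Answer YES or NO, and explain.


Checking each pair (does one codeword prefix another?):
  H='0' vs B='10': no prefix
  H='0' vs C='11': no prefix
  B='10' vs H='0': no prefix
  B='10' vs C='11': no prefix
  C='11' vs H='0': no prefix
  C='11' vs B='10': no prefix
No violation found over all pairs.

YES -- this is a valid prefix code. No codeword is a prefix of any other codeword.


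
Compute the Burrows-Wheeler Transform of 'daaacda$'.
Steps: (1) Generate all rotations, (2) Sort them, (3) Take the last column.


Rotations (sorted):
  0: $daaacda -> last char: a
  1: a$daaacd -> last char: d
  2: aaacda$d -> last char: d
  3: aacda$da -> last char: a
  4: acda$daa -> last char: a
  5: cda$daaa -> last char: a
  6: da$daaac -> last char: c
  7: daaacda$ -> last char: $


BWT = addaaac$


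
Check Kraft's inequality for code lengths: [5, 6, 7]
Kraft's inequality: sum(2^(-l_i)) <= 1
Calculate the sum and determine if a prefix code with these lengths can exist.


Sum = 2^(-5) + 2^(-6) + 2^(-7)
    = 0.03125 + 0.015625 + 0.0078125
    = 7/128 = 0.0546875
Since 0.0546875 <= 1, Kraft's inequality IS satisfied.
A prefix code with these lengths CAN exist.

Kraft sum = 0.0546875. Satisfied.


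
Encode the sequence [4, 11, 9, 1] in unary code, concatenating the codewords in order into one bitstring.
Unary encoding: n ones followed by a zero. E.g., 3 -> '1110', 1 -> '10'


Encode each number as n ones followed by a terminating 0:
  4 -> 11110 (5 bits)
  11 -> 111111111110 (12 bits)
  9 -> 1111111110 (10 bits)
  1 -> 10 (2 bits)
Total length = 5 + 12 + 10 + 2 = 29 bits.

Unary([4, 11, 9, 1]) = 11110111111111110111111111010 (29 bits)


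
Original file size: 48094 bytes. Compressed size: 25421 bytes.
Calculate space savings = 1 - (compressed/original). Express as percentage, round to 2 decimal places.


ratio = compressed/original = 25421/48094 = 0.528569
savings = 1 - ratio = 1 - 0.528569 = 0.471431
as a percentage: 0.471431 * 100 = 47.14%

Space savings = 1 - 25421/48094 = 47.14%


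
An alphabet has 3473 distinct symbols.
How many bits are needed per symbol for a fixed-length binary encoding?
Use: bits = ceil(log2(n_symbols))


log2(3473) = 11.762
Bracket: 2^11 = 2048 < 3473 <= 2^12 = 4096
So ceil(log2(3473)) = 12

bits = ceil(log2(3473)) = ceil(11.762) = 12 bits


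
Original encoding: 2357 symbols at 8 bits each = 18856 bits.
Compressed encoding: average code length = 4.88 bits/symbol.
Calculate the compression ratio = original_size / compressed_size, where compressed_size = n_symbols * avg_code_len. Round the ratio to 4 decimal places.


original_size = n_symbols * orig_bits = 2357 * 8 = 18856 bits
compressed_size = n_symbols * avg_code_len = 2357 * 4.88 = 11502.16 bits
ratio = original_size / compressed_size = 18856 / 11502.16 = 1.6393

Compression ratio = 1.6393


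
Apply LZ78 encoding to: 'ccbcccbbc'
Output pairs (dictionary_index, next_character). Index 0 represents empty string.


LZ78 encoding steps:
Dictionary: {0: ''}
Step 1: w='' (idx 0), next='c' -> output (0, 'c'), add 'c' as idx 1
Step 2: w='c' (idx 1), next='b' -> output (1, 'b'), add 'cb' as idx 2
Step 3: w='c' (idx 1), next='c' -> output (1, 'c'), add 'cc' as idx 3
Step 4: w='cb' (idx 2), next='b' -> output (2, 'b'), add 'cbb' as idx 4
Step 5: w='c' (idx 1), end of input -> output (1, '')


Encoded: [(0, 'c'), (1, 'b'), (1, 'c'), (2, 'b'), (1, '')]


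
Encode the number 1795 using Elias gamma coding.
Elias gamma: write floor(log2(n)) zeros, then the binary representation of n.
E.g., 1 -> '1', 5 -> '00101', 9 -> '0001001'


num_bits = floor(log2(1795)) + 1 = 11
leading_zeros = num_bits - 1 = 10
binary(1795) = 11100000011

Elias gamma(1795) = '0000000000' + '11100000011' = 000000000011100000011 (21 bits)


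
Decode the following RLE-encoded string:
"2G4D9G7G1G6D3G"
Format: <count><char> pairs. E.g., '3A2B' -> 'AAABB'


Expanding each <count><char> pair:
  2G -> 'GG'
  4D -> 'DDDD'
  9G -> 'GGGGGGGGG'
  7G -> 'GGGGGGG'
  1G -> 'G'
  6D -> 'DDDDDD'
  3G -> 'GGG'

Decoded = GGDDDDGGGGGGGGGGGGGGGGGDDDDDDGGG


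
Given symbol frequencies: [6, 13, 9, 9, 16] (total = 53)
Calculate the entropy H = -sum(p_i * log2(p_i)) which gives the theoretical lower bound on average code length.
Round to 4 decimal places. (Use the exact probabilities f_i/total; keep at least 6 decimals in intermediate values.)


Per-symbol terms -p_i * log2(p_i) with p_i = f_i/53:
  p = 6/53 = 0.113208: log2(p) = -3.142958, -p*log2(p) = 0.355807
  p = 13/53 = 0.245283: log2(p) = -2.027481, -p*log2(p) = 0.497307
  p = 9/53 = 0.169811: log2(p) = -2.557995, -p*log2(p) = 0.434377
  p = 9/53 = 0.169811: log2(p) = -2.557995, -p*log2(p) = 0.434377
  p = 16/53 = 0.301887: log2(p) = -1.727920, -p*log2(p) = 0.521636
H = 0.355807 + 0.497307 + 0.434377 + 0.434377 + 0.521636 = 2.243504

H = 2.2435 bits/symbol


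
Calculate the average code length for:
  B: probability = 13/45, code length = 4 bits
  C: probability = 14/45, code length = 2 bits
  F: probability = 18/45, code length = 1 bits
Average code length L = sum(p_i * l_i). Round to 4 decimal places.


Weighted contributions p_i * l_i:
  B: (13/45) * 4 = 52/45
  C: (14/45) * 2 = 28/45
  F: (18/45) * 1 = 18/45
Sum = (52 + 28 + 18)/45 = 98/45

L = 98/45 = 2.1778 bits/symbol
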